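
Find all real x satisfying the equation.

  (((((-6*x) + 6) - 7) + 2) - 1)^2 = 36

Step 1. [(((((-6*x) + 6) - 7) + 2) - 1)^2 = 36] √ both sides: 36 ≥ 0 gives two branches, so sqrt: ((((-6*x) + 6) - 7) + 2) - 1 = 6 or -6.
Step 2. [((((-6*x) + 6) - 7) + 2) - 1 = 6 or -6] 1 comes off first (add 1) ⇒ sub: (((-6*x) + 6) - 7) + 2 = 7 or -5.
Step 3. [(((-6*x) + 6) - 7) + 2 = 7 or -5] 2 comes off first (subtract 2) ⇒ sub: ((-6*x) + 6) - 7 = 5 or -7.
Step 4. [((-6*x) + 6) - 7 = 5 or -7] add 7: x sits inside (… - 7) ⇒ sub: (-6*x) + 6 = 12 or 0.
Step 5. [(-6*x) + 6 = 12 or 0] subtract 6: x sits inside (… + 6) ⇒ sub: -6*x = 6 or -6.
Step 6. [-6*x = 6 or -6] LHS = -6·(…); ÷-6 both sides. So div: x = -1 or 1.

Answer: x ∈ {-1, 1}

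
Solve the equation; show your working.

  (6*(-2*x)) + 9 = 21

Step 1. [(6*(-2*x)) + 9 = 21] +9 is outermost — subtract 9 both sides, so sub: 6*(-2*x) = 12.
Step 2. [6*(-2*x) = 12] LHS = 6·(…); ÷6 both sides, so div: -2*x = 2.
Step 3. [-2*x = 2] -2·(inner) — divide through by -2. So div: x = -1.

Answer: x ∈ {-1}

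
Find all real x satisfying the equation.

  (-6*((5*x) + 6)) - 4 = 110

Step 1. [(-6*((5*x) + 6)) - 4 = 110] add 4: x sits inside (… - 4) ⇒ sub: -6*((5*x) + 6) = 114.
Step 2. [-6*((5*x) + 6) = 114] divide by the outer -6. So div: (5*x) + 6 = -19.
Step 3. [(5*x) + 6 = -19] 6 comes off first (subtract 6) ⇒ sub: 5*x = -25.
Step 4. [5*x = -25] divide by the outer 5. So div: x = -5.

Answer: x ∈ {-5}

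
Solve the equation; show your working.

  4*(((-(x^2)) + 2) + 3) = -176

Step 1. [4*(((-(x^2)) + 2) + 3) = -176] LHS = 4·(…); ÷4 both sides ⇒ div: ((-(x^2)) + 2) + 3 = -44.
Step 2. [((-(x^2)) + 2) + 3 = -44] +3 is outermost — subtract 3 both sides, so sub: (-(x^2)) + 2 = -47.
Step 3. [(-(x^2)) + 2 = -47] +2 is outermost — subtract 2 both sides. So sub: -(x^2) = -49.
Step 4. [-(x^2) = -49] leading − — multiply by −1. So neg: x^2 = 49.
Step 5. [x^2 = 49] LHS squared, RHS 49 ≥ 0: apply √ (±), so sqrt: x = 7 or -7.

Answer: x ∈ {-7, 7}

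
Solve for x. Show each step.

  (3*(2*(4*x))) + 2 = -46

Step 1. [(3*(2*(4*x))) + 2 = -46] subtract 2: x sits inside (… + 2), so sub: 3*(2*(4*x)) = -48.
Step 2. [3*(2*(4*x)) = -48] divide by the outer 3. So div: 2*(4*x) = -16.
Step 3. [2*(4*x) = -16] 2·(inner) — divide through by 2, so div: 4*x = -8.
Step 4. [4*x = -8] 4 out front; divide by 4 ⇒ div: x = -2.

Answer: x ∈ {-2}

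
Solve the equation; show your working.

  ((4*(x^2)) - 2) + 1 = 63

Step 1. [((4*(x^2)) - 2) + 1 = 63] 1 comes off first (subtract 1) ⇒ sub: (4*(x^2)) - 2 = 62.
Step 2. [(4*(x^2)) - 2 = 62] the outer -2 inverts by adding 2. So sub: 4*(x^2) = 64.
Step 3. [4*(x^2) = 64] LHS = 4·(…); ÷4 both sides ⇒ div: x^2 = 16.
Step 4. [x^2 = 16] √ both sides: 16 ≥ 0 gives two branches. So sqrt: x = 4 or -4.

Answer: x ∈ {-4, 4}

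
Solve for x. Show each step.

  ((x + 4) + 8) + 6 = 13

Step 1. [((x + 4) + 8) + 6 = 13] 6 comes off first (subtract 6). So sub: (x + 4) + 8 = 7.
Step 2. [(x + 4) + 8 = 7] the outer +8 inverts by subtracting 8, so sub: x + 4 = -1.
Step 3. [x + 4 = -1] subtract 4: x sits inside (… + 4) ⇒ sub: x = -5.

Answer: x ∈ {-5}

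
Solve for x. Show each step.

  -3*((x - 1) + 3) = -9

Step 1. [-3*((x - 1) + 3) = -9] leading coefficient -3: divide by -3, so div: (x - 1) + 3 = 3.
Step 2. [(x - 1) + 3 = 3] peel the +3: subtract 3 from each side ⇒ sub: x - 1 = 0.
Step 3. [x - 1 = 0] the outer -1 inverts by adding 1, so sub: x = 1.

Answer: x ∈ {1}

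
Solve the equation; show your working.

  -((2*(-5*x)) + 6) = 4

Step 1. [-((2*(-5*x)) + 6) = 4] LHS negated; negate both sides ⇒ neg: (2*(-5*x)) + 6 = -4.
Step 2. [(2*(-5*x)) + 6 = -4] the outer +6 inverts by subtracting 6 ⇒ sub: 2*(-5*x) = -10.
Step 3. [2*(-5*x) = -10] LHS = 2·(…); ÷2 both sides, so div: -5*x = -5.
Step 4. [-5*x = -5] -5·(inner) — divide through by -5, so div: x = 1.

Answer: x ∈ {1}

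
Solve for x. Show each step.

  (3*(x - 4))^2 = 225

Step 1. [(3*(x - 4))^2 = 225] LHS squared, RHS 225 ≥ 0: apply √ (±), so sqrt: 3*(x - 4) = 15 or -15.
Step 2. [3*(x - 4) = 15 or -15] LHS = 3·(…); ÷3 both sides ⇒ div: x - 4 = 5 or -5.
Step 3. [x - 4 = 5 or -5] -4 is outermost — add 4 both sides. So sub: x = 9 or -1.

Answer: x ∈ {-1, 9}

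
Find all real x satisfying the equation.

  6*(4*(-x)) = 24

Step 1. [6*(4*(-x)) = 24] leading coefficient 6: divide by 6. So div: 4*(-x) = 4.
Step 2. [4*(-x) = 4] 4·(inner) — divide through by 4 ⇒ div: -x = 1.
Step 3. [-x = 1] flip signs both sides ⇒ neg: x = -1.

Answer: x ∈ {-1}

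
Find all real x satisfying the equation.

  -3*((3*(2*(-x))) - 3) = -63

Step 1. [-3*((3*(2*(-x))) - 3) = -63] leading coefficient -3: divide by -3 ⇒ div: (3*(2*(-x))) - 3 = 21.
Step 2. [(3*(2*(-x))) - 3 = 21] common factor 3 (LHS and 21) — divide through ⇒ factor: (2*(-x)) - 1 = 7.
Step 3. [(2*(-x)) - 1 = 7] add 1: x sits inside (… - 1) ⇒ sub: 2*(-x) = 8.
Step 4. [2*(-x) = 8] LHS = 2·(…); ÷2 both sides. So div: -x = 4.
Step 5. [-x = 4] leading − — multiply by −1 ⇒ neg: x = -4.

Answer: x ∈ {-4}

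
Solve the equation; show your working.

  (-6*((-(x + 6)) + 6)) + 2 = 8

Step 1. [(-6*((-(x + 6)) + 6)) + 2 = 8] peel the +2: subtract 2 from each side, so sub: -6*((-(x + 6)) + 6) = 6.
Step 2. [-6*((-(x + 6)) + 6) = 6] -6·(inner) — divide through by -6, so div: (-(x + 6)) + 6 = -1.
Step 3. [(-(x + 6)) + 6 = -1] 6 comes off first (subtract 6), so sub: -(x + 6) = -7.
Step 4. [-(x + 6) = -7] LHS negated; negate both sides, so neg: x + 6 = 7.
Step 5. [x + 6 = 7] peel the +6: subtract 6 from each side ⇒ sub: x = 1.

Answer: x ∈ {1}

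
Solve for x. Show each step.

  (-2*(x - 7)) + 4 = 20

Step 1. [(-2*(x - 7)) + 4 = 20] 4 comes off first (subtract 4), so sub: -2*(x - 7) = 16.
Step 2. [-2*(x - 7) = 16] leading coefficient -2: divide by -2, so div: x - 7 = -8.
Step 3. [x - 7 = -8] the outer -7 inverts by adding 7 ⇒ sub: x = -1.

Answer: x ∈ {-1}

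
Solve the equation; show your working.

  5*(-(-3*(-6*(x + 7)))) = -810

Step 1. [5*(-(-3*(-6*(x + 7)))) = -810] 5·(inner) — divide through by 5 ⇒ div: -(-3*(-6*(x + 7))) = -162.
Step 2. [-(-3*(-6*(x + 7))) = -162] flip signs both sides. So neg: -3*(-6*(x + 7)) = 162.
Step 3. [-3*(-6*(x + 7)) = 162] -3·(inner) — divide through by -3. So div: -6*(x + 7) = -54.
Step 4. [-6*(x + 7) = -54] LHS = -6·(…); ÷-6 both sides, so div: x + 7 = 9.
Step 5. [x + 7 = 9] +7 is outermost — subtract 7 both sides ⇒ sub: x = 2.

Answer: x ∈ {2}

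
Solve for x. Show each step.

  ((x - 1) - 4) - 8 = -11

Step 1. [((x - 1) - 4) - 8 = -11] 8 comes off first (add 8). So sub: (x - 1) - 4 = -3.
Step 2. [(x - 1) - 4 = -3] 4 comes off first (add 4) ⇒ sub: x - 1 = 1.
Step 3. [x - 1 = 1] 1 comes off first (add 1). So sub: x = 2.

Answer: x ∈ {2}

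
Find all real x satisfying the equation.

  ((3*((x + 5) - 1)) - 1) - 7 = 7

Step 1. [((3*((x + 5) - 1)) - 1) - 7 = 7] add 7: x sits inside (… - 7) ⇒ sub: (3*((x + 5) - 1)) - 1 = 14.
Step 2. [(3*((x + 5) - 1)) - 1 = 14] the outer -1 inverts by adding 1 ⇒ sub: 3*((x + 5) - 1) = 15.
Step 3. [3*((x + 5) - 1) = 15] leading coefficient 3: divide by 3, so div: (x + 5) - 1 = 5.
Step 4. [(x + 5) - 1 = 5] 1 comes off first (add 1) ⇒ sub: x + 5 = 6.
Step 5. [x + 5 = 6] the outer +5 inverts by subtracting 5. So sub: x = 1.

Answer: x ∈ {1}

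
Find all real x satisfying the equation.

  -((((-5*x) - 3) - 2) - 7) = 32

Step 1. [-((((-5*x) - 3) - 2) - 7) = 32] LHS negated; negate both sides ⇒ neg: (((-5*x) - 3) - 2) - 7 = -32.
Step 2. [(((-5*x) - 3) - 2) - 7 = -32] 7 comes off first (add 7) ⇒ sub: ((-5*x) - 3) - 2 = -25.
Step 3. [((-5*x) - 3) - 2 = -25] peel the -2: add 2 from each side, so sub: (-5*x) - 3 = -23.
Step 4. [(-5*x) - 3 = -23] peel the -3: add 3 from each side. So sub: -5*x = -20.
Step 5. [-5*x = -20] LHS = -5·(…); ÷-5 both sides. So div: x = 4.

Answer: x ∈ {4}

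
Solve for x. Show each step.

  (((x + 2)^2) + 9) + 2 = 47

Step 1. [(((x + 2)^2) + 9) + 2 = 47] subtract 2: x sits inside (… + 2) ⇒ sub: ((x + 2)^2) + 9 = 45.
Step 2. [((x + 2)^2) + 9 = 45] peel the +9: subtract 9 from each side, so sub: (x + 2)^2 = 36.
Step 3. [(x + 2)^2 = 36] √ both sides: 36 ≥ 0 gives two branches. So sqrt: x + 2 = 6 or -6.
Step 4. [x + 2 = 6 or -6] the outer +2 inverts by subtracting 2 ⇒ sub: x = 4 or -8.

Answer: x ∈ {-8, 4}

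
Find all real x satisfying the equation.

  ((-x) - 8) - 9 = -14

Step 1. [((-x) - 8) - 9 = -14] the outer -9 inverts by adding 9. So sub: (-x) - 8 = -5.
Step 2. [(-x) - 8 = -5] -8 is outermost — add 8 both sides, so sub: -x = 3.
Step 3. [-x = 3] flip signs both sides. So neg: x = -3.

Answer: x ∈ {-3}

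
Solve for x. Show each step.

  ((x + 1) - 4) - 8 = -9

Step 1. [((x + 1) - 4) - 8 = -9] -8 is outermost — add 8 both sides, so sub: (x + 1) - 4 = -1.
Step 2. [(x + 1) - 4 = -1] peel the -4: add 4 from each side, so sub: x + 1 = 3.
Step 3. [x + 1 = 3] peel the +1: subtract 1 from each side, so sub: x = 2.

Answer: x ∈ {2}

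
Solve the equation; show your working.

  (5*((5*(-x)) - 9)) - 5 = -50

Step 1. [(5*((5*(-x)) - 9)) - 5 = -50] peel the -5: add 5 from each side ⇒ sub: 5*((5*(-x)) - 9) = -45.
Step 2. [5*((5*(-x)) - 9) = -45] 5 out front; divide by 5, so div: (5*(-x)) - 9 = -9.
Step 3. [(5*(-x)) - 9 = -9] peel the -9: add 9 from each side. So sub: 5*(-x) = 0.
Step 4. [5*(-x) = 0] 5·(inner) — divide through by 5, so div: -x = 0.
Step 5. [-x = 0] leading − — multiply by −1 ⇒ neg: x = 0.

Answer: x ∈ {0}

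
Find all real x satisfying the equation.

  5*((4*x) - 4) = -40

Step 1. [5*((4*x) - 4) = -40] divide by the outer 5, so div: (4*x) - 4 = -8.
Step 2. [(4*x) - 4 = -8] peel the -4: add 4 from each side, so sub: 4*x = -4.
Step 3. [4*x = -4] LHS = 4·(…); ÷4 both sides ⇒ div: x = -1.

Answer: x ∈ {-1}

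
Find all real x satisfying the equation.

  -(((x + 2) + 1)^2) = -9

Step 1. [-(((x + 2) + 1)^2) = -9] LHS negated; negate both sides, so neg: ((x + 2) + 1)^2 = 9.
Step 2. [((x + 2) + 1)^2 = 9] 9 ≥ 0, LHS is (·)² — take ±√. So sqrt: (x + 2) + 1 = 3 or -3.
Step 3. [(x + 2) + 1 = 3 or -3] the outer +1 inverts by subtracting 1. So sub: x + 2 = 2 or -4.
Step 4. [x + 2 = 2 or -4] subtract 2: x sits inside (… + 2), so sub: x = 0 or -6.

Answer: x ∈ {-6, 0}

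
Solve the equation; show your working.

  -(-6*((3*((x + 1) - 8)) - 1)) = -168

Step 1. [-(-6*((3*((x + 1) - 8)) - 1)) = -168] leading − — multiply by −1. So neg: -6*((3*((x + 1) - 8)) - 1) = 168.
Step 2. [-6*((3*((x + 1) - 8)) - 1) = 168] divide by the outer -6, so div: (3*((x + 1) - 8)) - 1 = -28.
Step 3. [(3*((x + 1) - 8)) - 1 = -28] the outer -1 inverts by adding 1. So sub: 3*((x + 1) - 8) = -27.
Step 4. [3*((x + 1) - 8) = -27] divide by the outer 3, so div: (x + 1) - 8 = -9.
Step 5. [(x + 1) - 8 = -9] -8 is outermost — add 8 both sides, so sub: x + 1 = -1.
Step 6. [x + 1 = -1] +1 is outermost — subtract 1 both sides. So sub: x = -2.

Answer: x ∈ {-2}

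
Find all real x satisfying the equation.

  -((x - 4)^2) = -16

Step 1. [-((x - 4)^2) = -16] LHS negated; negate both sides, so neg: (x - 4)^2 = 16.
Step 2. [(x - 4)^2 = 16] √ both sides: 16 ≥ 0 gives two branches ⇒ sqrt: x - 4 = 4 or -4.
Step 3. [x - 4 = 4 or -4] the outer -4 inverts by adding 4. So sub: x = 8 or 0.

Answer: x ∈ {0, 8}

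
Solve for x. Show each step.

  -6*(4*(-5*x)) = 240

Step 1. [-6*(4*(-5*x)) = 240] -6·(inner) — divide through by -6. So div: 4*(-5*x) = -40.
Step 2. [4*(-5*x) = -40] LHS = 4·(…); ÷4 both sides, so div: -5*x = -10.
Step 3. [-5*x = -10] -5 out front; divide by -5. So div: x = 2.

Answer: x ∈ {2}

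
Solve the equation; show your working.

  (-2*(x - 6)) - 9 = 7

Step 1. [(-2*(x - 6)) - 9 = 7] add 9: x sits inside (… - 9) ⇒ sub: -2*(x - 6) = 16.
Step 2. [-2*(x - 6) = 16] -2·(inner) — divide through by -2. So div: x - 6 = -8.
Step 3. [x - 6 = -8] peel the -6: add 6 from each side. So sub: x = -2.

Answer: x ∈ {-2}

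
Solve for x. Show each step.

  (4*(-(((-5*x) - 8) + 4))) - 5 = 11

Step 1. [(4*(-(((-5*x) - 8) + 4))) - 5 = 11] peel the -5: add 5 from each side, so sub: 4*(-(((-5*x) - 8) + 4)) = 16.
Step 2. [4*(-(((-5*x) - 8) + 4)) = 16] 4 out front; divide by 4 ⇒ div: -(((-5*x) - 8) + 4) = 4.
Step 3. [-(((-5*x) - 8) + 4) = 4] LHS negated; negate both sides. So neg: ((-5*x) - 8) + 4 = -4.
Step 4. [((-5*x) - 8) + 4 = -4] 4 comes off first (subtract 4), so sub: (-5*x) - 8 = -8.
Step 5. [(-5*x) - 8 = -8] peel the -8: add 8 from each side. So sub: -5*x = 0.
Step 6. [-5*x = 0] leading coefficient -5: divide by -5, so div: x = 0.

Answer: x ∈ {0}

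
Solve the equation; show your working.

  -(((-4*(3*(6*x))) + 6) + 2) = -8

Step 1. [-(((-4*(3*(6*x))) + 6) + 2) = -8] leading − — multiply by −1. So neg: ((-4*(3*(6*x))) + 6) + 2 = 8.
Step 2. [((-4*(3*(6*x))) + 6) + 2 = 8] subtract 2: x sits inside (… + 2) ⇒ sub: (-4*(3*(6*x))) + 6 = 6.
Step 3. [(-4*(3*(6*x))) + 6 = 6] the outer +6 inverts by subtracting 6, so sub: -4*(3*(6*x)) = 0.
Step 4. [-4*(3*(6*x)) = 0] LHS = -4·(…); ÷-4 both sides. So div: 3*(6*x) = 0.
Step 5. [3*(6*x) = 0] 3·(inner) — divide through by 3, so div: 6*x = 0.
Step 6. [6*x = 0] divide by the outer 6 ⇒ div: x = 0.

Answer: x ∈ {0}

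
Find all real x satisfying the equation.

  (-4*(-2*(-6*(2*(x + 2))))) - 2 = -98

Step 1. [(-4*(-2*(-6*(2*(x + 2))))) - 2 = -98] 2 comes off first (add 2). So sub: -4*(-2*(-6*(2*(x + 2)))) = -96.
Step 2. [-4*(-2*(-6*(2*(x + 2)))) = -96] divide by the outer -4 ⇒ div: -2*(-6*(2*(x + 2))) = 24.
Step 3. [-2*(-6*(2*(x + 2))) = 24] divide by the outer -2 ⇒ div: -6*(2*(x + 2)) = -12.
Step 4. [-6*(2*(x + 2)) = -12] -6·(inner) — divide through by -6 ⇒ div: 2*(x + 2) = 2.
Step 5. [2*(x + 2) = 2] divide by the outer 2. So div: x + 2 = 1.
Step 6. [x + 2 = 1] +2 is outermost — subtract 2 both sides ⇒ sub: x = -1.

Answer: x ∈ {-1}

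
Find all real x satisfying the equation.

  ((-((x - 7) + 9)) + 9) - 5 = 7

Step 1. [((-((x - 7) + 9)) + 9) - 5 = 7] -5 is outermost — add 5 both sides. So sub: (-((x - 7) + 9)) + 9 = 12.
Step 2. [(-((x - 7) + 9)) + 9 = 12] the outer +9 inverts by subtracting 9, so sub: -((x - 7) + 9) = 3.
Step 3. [-((x - 7) + 9) = 3] leading − — multiply by −1 ⇒ neg: (x - 7) + 9 = -3.
Step 4. [(x - 7) + 9 = -3] +9 is outermost — subtract 9 both sides, so sub: x - 7 = -12.
Step 5. [x - 7 = -12] the outer -7 inverts by adding 7. So sub: x = -5.

Answer: x ∈ {-5}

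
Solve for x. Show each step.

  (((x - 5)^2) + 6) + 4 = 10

Step 1. [(((x - 5)^2) + 6) + 4 = 10] the outer +4 inverts by subtracting 4. So sub: ((x - 5)^2) + 6 = 6.
Step 2. [((x - 5)^2) + 6 = 6] +6 is outermost — subtract 6 both sides, so sub: (x - 5)^2 = 0.
Step 3. [(x - 5)^2 = 0] LHS squared, RHS 0 ≥ 0: apply √ (±), so sqrt: x - 5 = 0.
Step 4. [x - 5 = 0] the outer -5 inverts by adding 5. So sub: x = 5.

Answer: x ∈ {5}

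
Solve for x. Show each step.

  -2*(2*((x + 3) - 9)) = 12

Step 1. [-2*(2*((x + 3) - 9)) = 12] divide by the outer -2 ⇒ div: 2*((x + 3) - 9) = -6.
Step 2. [2*((x + 3) - 9) = -6] 2·(inner) — divide through by 2. So div: (x + 3) - 9 = -3.
Step 3. [(x + 3) - 9 = -3] -9 is outermost — add 9 both sides. So sub: x + 3 = 6.
Step 4. [x + 3 = 6] +3 is outermost — subtract 3 both sides, so sub: x = 3.

Answer: x ∈ {3}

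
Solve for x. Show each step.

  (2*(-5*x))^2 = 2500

Step 1. [(2*(-5*x))^2 = 2500] √ both sides: 2500 ≥ 0 gives two branches. So sqrt: 2*(-5*x) = 50 or -50.
Step 2. [2*(-5*x) = 50 or -50] leading coefficient 2: divide by 2. So div: -5*x = 25 or -25.
Step 3. [-5*x = 25 or -25] leading coefficient -5: divide by -5, so div: x = -5 or 5.

Answer: x ∈ {-5, 5}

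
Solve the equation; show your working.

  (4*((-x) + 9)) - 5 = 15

Step 1. [(4*((-x) + 9)) - 5 = 15] 5 comes off first (add 5). So sub: 4*((-x) + 9) = 20.
Step 2. [4*((-x) + 9) = 20] 4·(inner) — divide through by 4, so div: (-x) + 9 = 5.
Step 3. [(-x) + 9 = 5] subtract 9: x sits inside (… + 9). So sub: -x = -4.
Step 4. [-x = -4] flip signs both sides. So neg: x = 4.

Answer: x ∈ {4}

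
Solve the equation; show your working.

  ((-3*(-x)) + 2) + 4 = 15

Step 1. [((-3*(-x)) + 2) + 4 = 15] 4 comes off first (subtract 4) ⇒ sub: (-3*(-x)) + 2 = 11.
Step 2. [(-3*(-x)) + 2 = 11] peel the +2: subtract 2 from each side. So sub: -3*(-x) = 9.
Step 3. [-3*(-x) = 9] divide by the outer -3 ⇒ div: -x = -3.
Step 4. [-x = -3] leading − — multiply by −1, so neg: x = 3.

Answer: x ∈ {3}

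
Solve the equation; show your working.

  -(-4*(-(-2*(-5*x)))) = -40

Step 1. [-(-4*(-(-2*(-5*x)))) = -40] leading − — multiply by −1 ⇒ neg: -4*(-(-2*(-5*x))) = 40.
Step 2. [-4*(-(-2*(-5*x))) = 40] -4 out front; divide by -4. So div: -(-2*(-5*x)) = -10.
Step 3. [-(-2*(-5*x)) = -10] leading − — multiply by −1 ⇒ neg: -2*(-5*x) = 10.
Step 4. [-2*(-5*x) = 10] leading coefficient -2: divide by -2, so div: -5*x = -5.
Step 5. [-5*x = -5] -5·(inner) — divide through by -5 ⇒ div: x = 1.

Answer: x ∈ {1}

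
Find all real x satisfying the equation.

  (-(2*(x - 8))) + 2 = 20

Step 1. [(-(2*(x - 8))) + 2 = 20] the outer +2 inverts by subtracting 2, so sub: -(2*(x - 8)) = 18.
Step 2. [-(2*(x - 8)) = 18] LHS negated; negate both sides. So neg: 2*(x - 8) = -18.
Step 3. [2*(x - 8) = -18] divide by the outer 2. So div: x - 8 = -9.
Step 4. [x - 8 = -9] 8 comes off first (add 8) ⇒ sub: x = -1.

Answer: x ∈ {-1}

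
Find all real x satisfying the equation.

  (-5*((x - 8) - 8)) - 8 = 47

Step 1. [(-5*((x - 8) - 8)) - 8 = 47] add 8: x sits inside (… - 8). So sub: -5*((x - 8) - 8) = 55.
Step 2. [-5*((x - 8) - 8) = 55] divide by the outer -5, so div: (x - 8) - 8 = -11.
Step 3. [(x - 8) - 8 = -11] -8 is outermost — add 8 both sides, so sub: x - 8 = -3.
Step 4. [x - 8 = -3] peel the -8: add 8 from each side. So sub: x = 5.

Answer: x ∈ {5}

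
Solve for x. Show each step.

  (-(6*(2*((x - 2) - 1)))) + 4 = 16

Step 1. [(-(6*(2*((x - 2) - 1)))) + 4 = 16] 4 comes off first (subtract 4). So sub: -(6*(2*((x - 2) - 1))) = 12.
Step 2. [-(6*(2*((x - 2) - 1))) = 12] leading − — multiply by −1 ⇒ neg: 6*(2*((x - 2) - 1)) = -12.
Step 3. [6*(2*((x - 2) - 1)) = -12] divide by the outer 6. So div: 2*((x - 2) - 1) = -2.
Step 4. [2*((x - 2) - 1) = -2] 2 out front; divide by 2. So div: (x - 2) - 1 = -1.
Step 5. [(x - 2) - 1 = -1] add 1: x sits inside (… - 1) ⇒ sub: x - 2 = 0.
Step 6. [x - 2 = 0] 2 comes off first (add 2) ⇒ sub: x = 2.

Answer: x ∈ {2}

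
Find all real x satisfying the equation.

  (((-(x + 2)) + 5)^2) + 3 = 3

Step 1. [(((-(x + 2)) + 5)^2) + 3 = 3] subtract 3: x sits inside (… + 3), so sub: ((-(x + 2)) + 5)^2 = 0.
Step 2. [((-(x + 2)) + 5)^2 = 0] LHS squared, RHS 0 ≥ 0: apply √ (±) ⇒ sqrt: (-(x + 2)) + 5 = 0.
Step 3. [(-(x + 2)) + 5 = 0] +5 is outermost — subtract 5 both sides, so sub: -(x + 2) = -5.
Step 4. [-(x + 2) = -5] flip signs both sides. So neg: x + 2 = 5.
Step 5. [x + 2 = 5] the outer +2 inverts by subtracting 2. So sub: x = 3.

Answer: x ∈ {3}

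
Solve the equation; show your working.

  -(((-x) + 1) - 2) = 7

Step 1. [-(((-x) + 1) - 2) = 7] flip signs both sides, so neg: ((-x) + 1) - 2 = -7.
Step 2. [((-x) + 1) - 2 = -7] peel the -2: add 2 from each side ⇒ sub: (-x) + 1 = -5.
Step 3. [(-x) + 1 = -5] peel the +1: subtract 1 from each side ⇒ sub: -x = -6.
Step 4. [-x = -6] LHS negated; negate both sides, so neg: x = 6.

Answer: x ∈ {6}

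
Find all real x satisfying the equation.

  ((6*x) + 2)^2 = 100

Step 1. [((6*x) + 2)^2 = 100] LHS squared, RHS 100 ≥ 0: apply √ (±), so sqrt: (6*x) + 2 = 10 or -10.
Step 2. [(6*x) + 2 = 10 or -10] subtract 2: x sits inside (… + 2), so sub: 6*x = 8 or -12.
Step 3. [6*x = 8 or -12] 6·(inner) — divide through by 6 ⇒ div: x = 4/3 or -2.

Answer: x ∈ {-2, 4/3}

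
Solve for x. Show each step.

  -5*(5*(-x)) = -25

Step 1. [-5*(5*(-x)) = -25] LHS = -5·(…); ÷-5 both sides, so div: 5*(-x) = 5.
Step 2. [5*(-x) = 5] LHS = 5·(…); ÷5 both sides, so div: -x = 1.
Step 3. [-x = 1] flip signs both sides. So neg: x = -1.

Answer: x ∈ {-1}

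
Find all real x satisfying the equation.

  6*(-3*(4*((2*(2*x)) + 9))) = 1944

Step 1. [6*(-3*(4*((2*(2*x)) + 9))) = 1944] 6 out front; divide by 6, so div: -3*(4*((2*(2*x)) + 9)) = 324.
Step 2. [-3*(4*((2*(2*x)) + 9)) = 324] -3·(inner) — divide through by -3, so div: 4*((2*(2*x)) + 9) = -108.
Step 3. [4*((2*(2*x)) + 9) = -108] 4 out front; divide by 4. So div: (2*(2*x)) + 9 = -27.
Step 4. [(2*(2*x)) + 9 = -27] 9 comes off first (subtract 9), so sub: 2*(2*x) = -36.
Step 5. [2*(2*x) = -36] divide by the outer 2 ⇒ div: 2*x = -18.
Step 6. [2*x = -18] leading coefficient 2: divide by 2 ⇒ div: x = -9.

Answer: x ∈ {-9}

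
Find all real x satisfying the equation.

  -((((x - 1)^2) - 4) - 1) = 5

Step 1. [-((((x - 1)^2) - 4) - 1) = 5] LHS negated; negate both sides. So neg: (((x - 1)^2) - 4) - 1 = -5.
Step 2. [(((x - 1)^2) - 4) - 1 = -5] peel the -1: add 1 from each side. So sub: ((x - 1)^2) - 4 = -4.
Step 3. [((x - 1)^2) - 4 = -4] the outer -4 inverts by adding 4 ⇒ sub: (x - 1)^2 = 0.
Step 4. [(x - 1)^2 = 0] LHS squared, RHS 0 ≥ 0: apply √ (±). So sqrt: x - 1 = 0.
Step 5. [x - 1 = 0] the outer -1 inverts by adding 1, so sub: x = 1.

Answer: x ∈ {1}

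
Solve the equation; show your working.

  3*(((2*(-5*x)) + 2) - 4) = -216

Step 1. [3*(((2*(-5*x)) + 2) - 4) = -216] leading coefficient 3: divide by 3. So div: ((2*(-5*x)) + 2) - 4 = -72.
Step 2. [((2*(-5*x)) + 2) - 4 = -72] the outer -4 inverts by adding 4. So sub: (2*(-5*x)) + 2 = -68.
Step 3. [(2*(-5*x)) + 2 = -68] the outer +2 inverts by subtracting 2. So sub: 2*(-5*x) = -70.
Step 4. [2*(-5*x) = -70] LHS = 2·(…); ÷2 both sides, so div: -5*x = -35.
Step 5. [-5*x = -35] LHS = -5·(…); ÷-5 both sides ⇒ div: x = 7.

Answer: x ∈ {7}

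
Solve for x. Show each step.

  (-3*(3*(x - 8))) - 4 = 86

Step 1. [(-3*(3*(x - 8))) - 4 = 86] the outer -4 inverts by adding 4 ⇒ sub: -3*(3*(x - 8)) = 90.
Step 2. [-3*(3*(x - 8)) = 90] divide by the outer -3. So div: 3*(x - 8) = -30.
Step 3. [3*(x - 8) = -30] LHS = 3·(…); ÷3 both sides ⇒ div: x - 8 = -10.
Step 4. [x - 8 = -10] -8 is outermost — add 8 both sides, so sub: x = -2.

Answer: x ∈ {-2}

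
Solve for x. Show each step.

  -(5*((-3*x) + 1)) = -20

Step 1. [-(5*((-3*x) + 1)) = -20] LHS negated; negate both sides. So neg: 5*((-3*x) + 1) = 20.
Step 2. [5*((-3*x) + 1) = 20] 5·(inner) — divide through by 5, so div: (-3*x) + 1 = 4.
Step 3. [(-3*x) + 1 = 4] 1 comes off first (subtract 1), so sub: -3*x = 3.
Step 4. [-3*x = 3] -3 out front; divide by -3. So div: x = -1.

Answer: x ∈ {-1}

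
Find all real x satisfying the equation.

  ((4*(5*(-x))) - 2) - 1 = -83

Step 1. [((4*(5*(-x))) - 2) - 1 = -83] 1 comes off first (add 1) ⇒ sub: (4*(5*(-x))) - 2 = -82.
Step 2. [(4*(5*(-x))) - 2 = -82] add 2: x sits inside (… - 2). So sub: 4*(5*(-x)) = -80.
Step 3. [4*(5*(-x)) = -80] LHS = 4·(…); ÷4 both sides ⇒ div: 5*(-x) = -20.
Step 4. [5*(-x) = -20] divide by the outer 5. So div: -x = -4.
Step 5. [-x = -4] flip signs both sides ⇒ neg: x = 4.

Answer: x ∈ {4}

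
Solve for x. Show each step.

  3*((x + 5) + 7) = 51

Step 1. [3*((x + 5) + 7) = 51] leading coefficient 3: divide by 3, so div: (x + 5) + 7 = 17.
Step 2. [(x + 5) + 7 = 17] subtract 7: x sits inside (… + 7) ⇒ sub: x + 5 = 10.
Step 3. [x + 5 = 10] the outer +5 inverts by subtracting 5. So sub: x = 5.

Answer: x ∈ {5}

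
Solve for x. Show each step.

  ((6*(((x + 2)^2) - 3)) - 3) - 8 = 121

Step 1. [((6*(((x + 2)^2) - 3)) - 3) - 8 = 121] add 8: x sits inside (… - 8). So sub: (6*(((x + 2)^2) - 3)) - 3 = 129.
Step 2. [(6*(((x + 2)^2) - 3)) - 3 = 129] the outer -3 inverts by adding 3 ⇒ sub: 6*(((x + 2)^2) - 3) = 132.
Step 3. [6*(((x + 2)^2) - 3) = 132] 6 out front; divide by 6. So div: ((x + 2)^2) - 3 = 22.
Step 4. [((x + 2)^2) - 3 = 22] the outer -3 inverts by adding 3, so sub: (x + 2)^2 = 25.
Step 5. [(x + 2)^2 = 25] √ both sides: 25 ≥ 0 gives two branches ⇒ sqrt: x + 2 = 5 or -5.
Step 6. [x + 2 = 5 or -5] 2 comes off first (subtract 2), so sub: x = 3 or -7.

Answer: x ∈ {-7, 3}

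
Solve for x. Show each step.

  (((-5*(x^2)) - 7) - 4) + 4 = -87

Step 1. [(((-5*(x^2)) - 7) - 4) + 4 = -87] +4 is outermost — subtract 4 both sides, so sub: ((-5*(x^2)) - 7) - 4 = -91.
Step 2. [((-5*(x^2)) - 7) - 4 = -91] 4 comes off first (add 4) ⇒ sub: (-5*(x^2)) - 7 = -87.
Step 3. [(-5*(x^2)) - 7 = -87] -7 is outermost — add 7 both sides ⇒ sub: -5*(x^2) = -80.
Step 4. [-5*(x^2) = -80] -5 out front; divide by -5 ⇒ div: x^2 = 16.
Step 5. [x^2 = 16] √ both sides: 16 ≥ 0 gives two branches ⇒ sqrt: x = 4 or -4.

Answer: x ∈ {-4, 4}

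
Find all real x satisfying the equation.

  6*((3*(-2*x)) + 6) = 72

Step 1. [6*((3*(-2*x)) + 6) = 72] leading coefficient 6: divide by 6, so div: (3*(-2*x)) + 6 = 12.
Step 2. [(3*(-2*x)) + 6 = 12] 3 divides every term; factor it out ⇒ factor: (-2*x) + 2 = 4.
Step 3. [(-2*x) + 2 = 4] the outer +2 inverts by subtracting 2, so sub: -2*x = 2.
Step 4. [-2*x = 2] -2·(inner) — divide through by -2, so div: x = -1.

Answer: x ∈ {-1}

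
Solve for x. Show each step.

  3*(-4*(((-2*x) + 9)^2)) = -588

Step 1. [3*(-4*(((-2*x) + 9)^2)) = -588] 3·(inner) — divide through by 3 ⇒ div: -4*(((-2*x) + 9)^2) = -196.
Step 2. [-4*(((-2*x) + 9)^2) = -196] leading coefficient -4: divide by -4, so div: ((-2*x) + 9)^2 = 49.
Step 3. [((-2*x) + 9)^2 = 49] √ both sides: 49 ≥ 0 gives two branches. So sqrt: (-2*x) + 9 = 7 or -7.
Step 4. [(-2*x) + 9 = 7 or -7] peel the +9: subtract 9 from each side. So sub: -2*x = -2 or -16.
Step 5. [-2*x = -2 or -16] -2·(inner) — divide through by -2, so div: x = 1 or 8.

Answer: x ∈ {1, 8}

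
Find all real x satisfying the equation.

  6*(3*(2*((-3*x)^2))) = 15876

Step 1. [6*(3*(2*((-3*x)^2))) = 15876] divide by the outer 6. So div: 3*(2*((-3*x)^2)) = 2646.
Step 2. [3*(2*((-3*x)^2)) = 2646] leading coefficient 3: divide by 3 ⇒ div: 2*((-3*x)^2) = 882.
Step 3. [2*((-3*x)^2) = 882] 2·(inner) — divide through by 2 ⇒ div: (-3*x)^2 = 441.
Step 4. [(-3*x)^2 = 441] 441 ≥ 0, LHS is (·)² — take ±√ ⇒ sqrt: -3*x = 21 or -21.
Step 5. [-3*x = 21 or -21] divide by the outer -3, so div: x = -7 or 7.

Answer: x ∈ {-7, 7}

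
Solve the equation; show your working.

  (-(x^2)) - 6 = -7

Step 1. [(-(x^2)) - 6 = -7] add 6: x sits inside (… - 6). So sub: -(x^2) = -1.
Step 2. [-(x^2) = -1] leading − — multiply by −1. So neg: x^2 = 1.
Step 3. [x^2 = 1] √ both sides: 1 ≥ 0 gives two branches, so sqrt: x = 1 or -1.

Answer: x ∈ {-1, 1}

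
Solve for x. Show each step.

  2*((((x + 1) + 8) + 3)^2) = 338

Step 1. [2*((((x + 1) + 8) + 3)^2) = 338] 2·(inner) — divide through by 2 ⇒ div: (((x + 1) + 8) + 3)^2 = 169.
Step 2. [(((x + 1) + 8) + 3)^2 = 169] LHS squared, RHS 169 ≥ 0: apply √ (±), so sqrt: ((x + 1) + 8) + 3 = 13 or -13.
Step 3. [((x + 1) + 8) + 3 = 13 or -13] the outer +3 inverts by subtracting 3 ⇒ sub: (x + 1) + 8 = 10 or -16.
Step 4. [(x + 1) + 8 = 10 or -16] subtract 8: x sits inside (… + 8), so sub: x + 1 = 2 or -24.
Step 5. [x + 1 = 2 or -24] 1 comes off first (subtract 1) ⇒ sub: x = 1 or -25.

Answer: x ∈ {-25, 1}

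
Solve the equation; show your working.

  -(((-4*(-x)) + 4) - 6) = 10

Step 1. [-(((-4*(-x)) + 4) - 6) = 10] LHS negated; negate both sides, so neg: ((-4*(-x)) + 4) - 6 = -10.
Step 2. [((-4*(-x)) + 4) - 6 = -10] 6 comes off first (add 6), so sub: (-4*(-x)) + 4 = -4.
Step 3. [(-4*(-x)) + 4 = -4] 4 comes off first (subtract 4) ⇒ sub: -4*(-x) = -8.
Step 4. [-4*(-x) = -8] -4·(inner) — divide through by -4. So div: -x = 2.
Step 5. [-x = 2] LHS negated; negate both sides, so neg: x = -2.

Answer: x ∈ {-2}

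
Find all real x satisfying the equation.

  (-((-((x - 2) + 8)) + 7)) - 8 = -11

Step 1. [(-((-((x - 2) + 8)) + 7)) - 8 = -11] the outer -8 inverts by adding 8. So sub: -((-((x - 2) + 8)) + 7) = -3.
Step 2. [-((-((x - 2) + 8)) + 7) = -3] LHS negated; negate both sides. So neg: (-((x - 2) + 8)) + 7 = 3.
Step 3. [(-((x - 2) + 8)) + 7 = 3] the outer +7 inverts by subtracting 7. So sub: -((x - 2) + 8) = -4.
Step 4. [-((x - 2) + 8) = -4] leading − — multiply by −1 ⇒ neg: (x - 2) + 8 = 4.
Step 5. [(x - 2) + 8 = 4] 8 comes off first (subtract 8), so sub: x - 2 = -4.
Step 6. [x - 2 = -4] -2 is outermost — add 2 both sides, so sub: x = -2.

Answer: x ∈ {-2}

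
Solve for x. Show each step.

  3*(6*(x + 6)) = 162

Step 1. [3*(6*(x + 6)) = 162] LHS = 3·(…); ÷3 both sides. So div: 6*(x + 6) = 54.
Step 2. [6*(x + 6) = 54] LHS = 6·(…); ÷6 both sides, so div: x + 6 = 9.
Step 3. [x + 6 = 9] the outer +6 inverts by subtracting 6. So sub: x = 3.

Answer: x ∈ {3}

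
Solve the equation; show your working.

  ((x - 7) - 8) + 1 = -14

Step 1. [((x - 7) - 8) + 1 = -14] subtract 1: x sits inside (… + 1), so sub: (x - 7) - 8 = -15.
Step 2. [(x - 7) - 8 = -15] -8 is outermost — add 8 both sides, so sub: x - 7 = -7.
Step 3. [x - 7 = -7] add 7: x sits inside (… - 7), so sub: x = 0.

Answer: x ∈ {0}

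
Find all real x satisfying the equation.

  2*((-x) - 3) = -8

Step 1. [2*((-x) - 3) = -8] divide by the outer 2, so div: (-x) - 3 = -4.
Step 2. [(-x) - 3 = -4] peel the -3: add 3 from each side, so sub: -x = -1.
Step 3. [-x = -1] flip signs both sides ⇒ neg: x = 1.

Answer: x ∈ {1}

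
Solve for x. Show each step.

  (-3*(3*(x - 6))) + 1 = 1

Step 1. [(-3*(3*(x - 6))) + 1 = 1] peel the +1: subtract 1 from each side ⇒ sub: -3*(3*(x - 6)) = 0.
Step 2. [-3*(3*(x - 6)) = 0] divide by the outer -3 ⇒ div: 3*(x - 6) = 0.
Step 3. [3*(x - 6) = 0] 3 out front; divide by 3. So div: x - 6 = 0.
Step 4. [x - 6 = 0] peel the -6: add 6 from each side ⇒ sub: x = 6.

Answer: x ∈ {6}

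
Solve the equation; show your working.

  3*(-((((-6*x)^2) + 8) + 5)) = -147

Step 1. [3*(-((((-6*x)^2) + 8) + 5)) = -147] LHS = 3·(…); ÷3 both sides. So div: -((((-6*x)^2) + 8) + 5) = -49.
Step 2. [-((((-6*x)^2) + 8) + 5) = -49] flip signs both sides. So neg: (((-6*x)^2) + 8) + 5 = 49.
Step 3. [(((-6*x)^2) + 8) + 5 = 49] +5 is outermost — subtract 5 both sides ⇒ sub: ((-6*x)^2) + 8 = 44.
Step 4. [((-6*x)^2) + 8 = 44] peel the +8: subtract 8 from each side ⇒ sub: (-6*x)^2 = 36.
Step 5. [(-6*x)^2 = 36] LHS squared, RHS 36 ≥ 0: apply √ (±). So sqrt: -6*x = 6 or -6.
Step 6. [-6*x = 6 or -6] LHS = -6·(…); ÷-6 both sides. So div: x = -1 or 1.

Answer: x ∈ {-1, 1}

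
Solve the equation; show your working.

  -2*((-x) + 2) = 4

Step 1. [-2*((-x) + 2) = 4] divide by the outer -2, so div: (-x) + 2 = -2.
Step 2. [(-x) + 2 = -2] the outer +2 inverts by subtracting 2 ⇒ sub: -x = -4.
Step 3. [-x = -4] flip signs both sides, so neg: x = 4.

Answer: x ∈ {4}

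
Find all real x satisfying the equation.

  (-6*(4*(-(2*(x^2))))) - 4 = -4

Step 1. [(-6*(4*(-(2*(x^2))))) - 4 = -4] add 4: x sits inside (… - 4), so sub: -6*(4*(-(2*(x^2)))) = 0.
Step 2. [-6*(4*(-(2*(x^2)))) = 0] -6 out front; divide by -6 ⇒ div: 4*(-(2*(x^2))) = 0.
Step 3. [4*(-(2*(x^2))) = 0] divide by the outer 4, so div: -(2*(x^2)) = 0.
Step 4. [-(2*(x^2)) = 0] leading − — multiply by −1. So neg: 2*(x^2) = 0.
Step 5. [2*(x^2) = 0] LHS = 2·(…); ÷2 both sides. So div: x^2 = 0.
Step 6. [x^2 = 0] LHS squared, RHS 0 ≥ 0: apply √ (±), so sqrt: x = 0.

Answer: x ∈ {0}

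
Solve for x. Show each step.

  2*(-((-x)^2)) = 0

Step 1. [2*(-((-x)^2)) = 0] divide by the outer 2. So div: -((-x)^2) = 0.
Step 2. [-((-x)^2) = 0] flip signs both sides, so neg: (-x)^2 = 0.
Step 3. [(-x)^2 = 0] LHS squared, RHS 0 ≥ 0: apply √ (±). So sqrt: -x = 0.
Step 4. [-x = 0] leading − — multiply by −1, so neg: x = 0.

Answer: x ∈ {0}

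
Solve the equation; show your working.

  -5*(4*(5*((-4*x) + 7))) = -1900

Step 1. [-5*(4*(5*((-4*x) + 7))) = -1900] leading coefficient -5: divide by -5. So div: 4*(5*((-4*x) + 7)) = 380.
Step 2. [4*(5*((-4*x) + 7)) = 380] divide by the outer 4. So div: 5*((-4*x) + 7) = 95.
Step 3. [5*((-4*x) + 7) = 95] leading coefficient 5: divide by 5 ⇒ div: (-4*x) + 7 = 19.
Step 4. [(-4*x) + 7 = 19] 7 comes off first (subtract 7). So sub: -4*x = 12.
Step 5. [-4*x = 12] -4 out front; divide by -4 ⇒ div: x = -3.

Answer: x ∈ {-3}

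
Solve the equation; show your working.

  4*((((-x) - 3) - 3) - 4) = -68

Step 1. [4*((((-x) - 3) - 3) - 4) = -68] 4·(inner) — divide through by 4 ⇒ div: (((-x) - 3) - 3) - 4 = -17.
Step 2. [(((-x) - 3) - 3) - 4 = -17] peel the -4: add 4 from each side, so sub: ((-x) - 3) - 3 = -13.
Step 3. [((-x) - 3) - 3 = -13] the outer -3 inverts by adding 3. So sub: (-x) - 3 = -10.
Step 4. [(-x) - 3 = -10] peel the -3: add 3 from each side, so sub: -x = -7.
Step 5. [-x = -7] flip signs both sides, so neg: x = 7.

Answer: x ∈ {7}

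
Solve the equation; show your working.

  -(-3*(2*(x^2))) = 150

Step 1. [-(-3*(2*(x^2))) = 150] leading − — multiply by −1, so neg: -3*(2*(x^2)) = -150.
Step 2. [-3*(2*(x^2)) = -150] divide by the outer -3, so div: 2*(x^2) = 50.
Step 3. [2*(x^2) = 50] 2·(inner) — divide through by 2, so div: x^2 = 25.
Step 4. [x^2 = 25] √ both sides: 25 ≥ 0 gives two branches, so sqrt: x = 5 or -5.

Answer: x ∈ {-5, 5}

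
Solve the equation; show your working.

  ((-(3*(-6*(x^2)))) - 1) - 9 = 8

Step 1. [((-(3*(-6*(x^2)))) - 1) - 9 = 8] -9 is outermost — add 9 both sides, so sub: (-(3*(-6*(x^2)))) - 1 = 17.
Step 2. [(-(3*(-6*(x^2)))) - 1 = 17] the outer -1 inverts by adding 1, so sub: -(3*(-6*(x^2))) = 18.
Step 3. [-(3*(-6*(x^2))) = 18] leading − — multiply by −1, so neg: 3*(-6*(x^2)) = -18.
Step 4. [3*(-6*(x^2)) = -18] LHS = 3·(…); ÷3 both sides ⇒ div: -6*(x^2) = -6.
Step 5. [-6*(x^2) = -6] -6·(inner) — divide through by -6. So div: x^2 = 1.
Step 6. [x^2 = 1] √ both sides: 1 ≥ 0 gives two branches. So sqrt: x = 1 or -1.

Answer: x ∈ {-1, 1}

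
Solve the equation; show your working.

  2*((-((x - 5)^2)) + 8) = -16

Step 1. [2*((-((x - 5)^2)) + 8) = -16] 2·(inner) — divide through by 2 ⇒ div: (-((x - 5)^2)) + 8 = -8.
Step 2. [(-((x - 5)^2)) + 8 = -8] 8 comes off first (subtract 8) ⇒ sub: -((x - 5)^2) = -16.
Step 3. [-((x - 5)^2) = -16] flip signs both sides ⇒ neg: (x - 5)^2 = 16.
Step 4. [(x - 5)^2 = 16] √ both sides: 16 ≥ 0 gives two branches ⇒ sqrt: x - 5 = 4 or -4.
Step 5. [x - 5 = 4 or -4] -5 is outermost — add 5 both sides, so sub: x = 9 or 1.

Answer: x ∈ {1, 9}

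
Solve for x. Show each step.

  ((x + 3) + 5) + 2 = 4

Step 1. [((x + 3) + 5) + 2 = 4] subtract 2: x sits inside (… + 2), so sub: (x + 3) + 5 = 2.
Step 2. [(x + 3) + 5 = 2] peel the +5: subtract 5 from each side. So sub: x + 3 = -3.
Step 3. [x + 3 = -3] +3 is outermost — subtract 3 both sides ⇒ sub: x = -6.

Answer: x ∈ {-6}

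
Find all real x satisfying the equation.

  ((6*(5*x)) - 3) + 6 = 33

Step 1. [((6*(5*x)) - 3) + 6 = 33] peel the +6: subtract 6 from each side, so sub: (6*(5*x)) - 3 = 27.
Step 2. [(6*(5*x)) - 3 = 27] -3 is outermost — add 3 both sides ⇒ sub: 6*(5*x) = 30.
Step 3. [6*(5*x) = 30] LHS = 6·(…); ÷6 both sides. So div: 5*x = 5.
Step 4. [5*x = 5] divide by the outer 5 ⇒ div: x = 1.

Answer: x ∈ {1}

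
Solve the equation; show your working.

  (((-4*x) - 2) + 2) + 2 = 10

Step 1. [(((-4*x) - 2) + 2) + 2 = 10] the outer +2 inverts by subtracting 2, so sub: ((-4*x) - 2) + 2 = 8.
Step 2. [((-4*x) - 2) + 2 = 8] +2 is outermost — subtract 2 both sides, so sub: (-4*x) - 2 = 6.
Step 3. [(-4*x) - 2 = 6] 2 comes off first (add 2) ⇒ sub: -4*x = 8.
Step 4. [-4*x = 8] -4 out front; divide by -4. So div: x = -2.

Answer: x ∈ {-2}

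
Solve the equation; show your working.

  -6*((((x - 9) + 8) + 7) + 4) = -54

Step 1. [-6*((((x - 9) + 8) + 7) + 4) = -54] leading coefficient -6: divide by -6 ⇒ div: (((x - 9) + 8) + 7) + 4 = 9.
Step 2. [(((x - 9) + 8) + 7) + 4 = 9] 4 comes off first (subtract 4). So sub: ((x - 9) + 8) + 7 = 5.
Step 3. [((x - 9) + 8) + 7 = 5] 7 comes off first (subtract 7). So sub: (x - 9) + 8 = -2.
Step 4. [(x - 9) + 8 = -2] subtract 8: x sits inside (… + 8). So sub: x - 9 = -10.
Step 5. [x - 9 = -10] peel the -9: add 9 from each side. So sub: x = -1.

Answer: x ∈ {-1}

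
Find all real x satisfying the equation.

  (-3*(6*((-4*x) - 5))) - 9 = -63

Step 1. [(-3*(6*((-4*x) - 5))) - 9 = -63] peel the -9: add 9 from each side, so sub: -3*(6*((-4*x) - 5)) = -54.
Step 2. [-3*(6*((-4*x) - 5)) = -54] -3 out front; divide by -3 ⇒ div: 6*((-4*x) - 5) = 18.
Step 3. [6*((-4*x) - 5) = 18] LHS = 6·(…); ÷6 both sides ⇒ div: (-4*x) - 5 = 3.
Step 4. [(-4*x) - 5 = 3] add 5: x sits inside (… - 5) ⇒ sub: -4*x = 8.
Step 5. [-4*x = 8] -4 out front; divide by -4. So div: x = -2.

Answer: x ∈ {-2}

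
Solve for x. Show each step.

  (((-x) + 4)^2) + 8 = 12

Step 1. [(((-x) + 4)^2) + 8 = 12] subtract 8: x sits inside (… + 8), so sub: ((-x) + 4)^2 = 4.
Step 2. [((-x) + 4)^2 = 4] 4 ≥ 0, LHS is (·)² — take ±√. So sqrt: (-x) + 4 = 2 or -2.
Step 3. [(-x) + 4 = 2 or -2] the outer +4 inverts by subtracting 4, so sub: -x = -2 or -6.
Step 4. [-x = -2 or -6] leading − — multiply by −1. So neg: x = 2 or 6.

Answer: x ∈ {2, 6}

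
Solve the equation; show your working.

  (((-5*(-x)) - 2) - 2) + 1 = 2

Step 1. [(((-5*(-x)) - 2) - 2) + 1 = 2] +1 is outermost — subtract 1 both sides. So sub: ((-5*(-x)) - 2) - 2 = 1.
Step 2. [((-5*(-x)) - 2) - 2 = 1] -2 is outermost — add 2 both sides. So sub: (-5*(-x)) - 2 = 3.
Step 3. [(-5*(-x)) - 2 = 3] -2 is outermost — add 2 both sides ⇒ sub: -5*(-x) = 5.
Step 4. [-5*(-x) = 5] -5·(inner) — divide through by -5 ⇒ div: -x = -1.
Step 5. [-x = -1] flip signs both sides. So neg: x = 1.

Answer: x ∈ {1}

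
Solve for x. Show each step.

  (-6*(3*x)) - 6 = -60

Step 1. [(-6*(3*x)) - 6 = -60] 6 comes off first (add 6). So sub: -6*(3*x) = -54.
Step 2. [-6*(3*x) = -54] -6 out front; divide by -6. So div: 3*x = 9.
Step 3. [3*x = 9] leading coefficient 3: divide by 3 ⇒ div: x = 3.

Answer: x ∈ {3}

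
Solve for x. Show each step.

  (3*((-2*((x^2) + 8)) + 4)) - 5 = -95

Step 1. [(3*((-2*((x^2) + 8)) + 4)) - 5 = -95] peel the -5: add 5 from each side, so sub: 3*((-2*((x^2) + 8)) + 4) = -90.
Step 2. [3*((-2*((x^2) + 8)) + 4) = -90] LHS = 3·(…); ÷3 both sides ⇒ div: (-2*((x^2) + 8)) + 4 = -30.
Step 3. [(-2*((x^2) + 8)) + 4 = -30] the outer +4 inverts by subtracting 4, so sub: -2*((x^2) + 8) = -34.
Step 4. [-2*((x^2) + 8) = -34] -2 out front; divide by -2 ⇒ div: (x^2) + 8 = 17.
Step 5. [(x^2) + 8 = 17] 8 comes off first (subtract 8) ⇒ sub: x^2 = 9.
Step 6. [x^2 = 9] LHS squared, RHS 9 ≥ 0: apply √ (±), so sqrt: x = 3 or -3.

Answer: x ∈ {-3, 3}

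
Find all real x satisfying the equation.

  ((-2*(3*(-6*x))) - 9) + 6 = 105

Step 1. [((-2*(3*(-6*x))) - 9) + 6 = 105] +6 is outermost — subtract 6 both sides, so sub: (-2*(3*(-6*x))) - 9 = 99.
Step 2. [(-2*(3*(-6*x))) - 9 = 99] 9 comes off first (add 9), so sub: -2*(3*(-6*x)) = 108.
Step 3. [-2*(3*(-6*x)) = 108] -2 out front; divide by -2, so div: 3*(-6*x) = -54.
Step 4. [3*(-6*x) = -54] 3 out front; divide by 3, so div: -6*x = -18.
Step 5. [-6*x = -18] leading coefficient -6: divide by -6. So div: x = 3.

Answer: x ∈ {3}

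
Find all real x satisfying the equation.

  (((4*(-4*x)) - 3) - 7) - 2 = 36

Step 1. [(((4*(-4*x)) - 3) - 7) - 2 = 36] peel the -2: add 2 from each side ⇒ sub: ((4*(-4*x)) - 3) - 7 = 38.
Step 2. [((4*(-4*x)) - 3) - 7 = 38] peel the -7: add 7 from each side ⇒ sub: (4*(-4*x)) - 3 = 45.
Step 3. [(4*(-4*x)) - 3 = 45] the outer -3 inverts by adding 3, so sub: 4*(-4*x) = 48.
Step 4. [4*(-4*x) = 48] 4 out front; divide by 4. So div: -4*x = 12.
Step 5. [-4*x = 12] -4 out front; divide by -4, so div: x = -3.

Answer: x ∈ {-3}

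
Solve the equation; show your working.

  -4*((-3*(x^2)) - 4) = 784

Step 1. [-4*((-3*(x^2)) - 4) = 784] LHS = -4·(…); ÷-4 both sides. So div: (-3*(x^2)) - 4 = -196.
Step 2. [(-3*(x^2)) - 4 = -196] 4 comes off first (add 4) ⇒ sub: -3*(x^2) = -192.
Step 3. [-3*(x^2) = -192] leading coefficient -3: divide by -3. So div: x^2 = 64.
Step 4. [x^2 = 64] 64 ≥ 0, LHS is (·)² — take ±√ ⇒ sqrt: x = 8 or -8.

Answer: x ∈ {-8, 8}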